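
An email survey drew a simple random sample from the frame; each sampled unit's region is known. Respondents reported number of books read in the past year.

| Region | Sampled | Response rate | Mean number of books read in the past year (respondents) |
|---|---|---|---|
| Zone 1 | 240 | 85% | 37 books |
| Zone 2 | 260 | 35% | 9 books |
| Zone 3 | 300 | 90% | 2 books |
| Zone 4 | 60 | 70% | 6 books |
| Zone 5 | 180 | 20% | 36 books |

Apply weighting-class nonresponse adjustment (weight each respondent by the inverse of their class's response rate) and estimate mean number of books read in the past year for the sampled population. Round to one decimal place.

Weighting each respondent by the inverse class response rate inflates each class back to its sampled size, so the class weight is n_sampled:
  Zone 1: 240 × 37 = 8880
  Zone 2: 260 × 9 = 2340
  Zone 3: 300 × 2 = 600
  Zone 4: 60 × 6 = 360
  Zone 5: 180 × 36 = 6480
Adjusted estimate = 18,660 / 1,040 = 17.9423 → 17.9.

17.9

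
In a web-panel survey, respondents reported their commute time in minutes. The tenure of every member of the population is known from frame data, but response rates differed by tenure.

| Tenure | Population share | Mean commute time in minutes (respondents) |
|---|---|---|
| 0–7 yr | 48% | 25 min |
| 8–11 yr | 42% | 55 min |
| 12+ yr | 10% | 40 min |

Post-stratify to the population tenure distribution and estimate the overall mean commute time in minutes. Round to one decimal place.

Each cell contributes population-share × respondent value:
  0–7 yr: 0.48 × 25 = 12
  8–11 yr: 0.42 × 55 = 23.1
  12+ yr: 0.1 × 40 = 4
Post-stratified estimate = 39.1 → 39.1.

39.1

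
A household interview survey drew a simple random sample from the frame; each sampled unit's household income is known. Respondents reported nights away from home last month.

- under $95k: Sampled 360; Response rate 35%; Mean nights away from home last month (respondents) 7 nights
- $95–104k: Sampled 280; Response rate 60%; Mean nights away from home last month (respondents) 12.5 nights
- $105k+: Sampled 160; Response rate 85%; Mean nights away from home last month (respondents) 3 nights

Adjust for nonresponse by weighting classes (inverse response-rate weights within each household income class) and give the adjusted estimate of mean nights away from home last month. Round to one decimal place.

8.1

Inverse-response-rate weighting restores each class to its sampled count, so class totals weight by n_sampled:
  under $95k: 360 × 7 = 2520
  $95–104k: 280 × 12.5 = 3500
  $105k+: 160 × 3 = 480
Adjusted estimate = 6500 / 800 = 8.125 → 8.1.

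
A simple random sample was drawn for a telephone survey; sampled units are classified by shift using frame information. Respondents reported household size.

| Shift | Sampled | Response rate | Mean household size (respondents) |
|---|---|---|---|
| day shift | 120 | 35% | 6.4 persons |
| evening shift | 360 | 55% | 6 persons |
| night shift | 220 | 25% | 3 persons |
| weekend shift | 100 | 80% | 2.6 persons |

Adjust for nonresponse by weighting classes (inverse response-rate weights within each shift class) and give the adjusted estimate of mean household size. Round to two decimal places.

Weighting each respondent by the inverse class response rate inflates each class back to its sampled size, so the class weight is n_sampled:
  day shift: 120 × 6.4 = 768
  evening shift: 360 × 6 = 2160
  night shift: 220 × 3 = 660
  weekend shift: 100 × 2.6 = 260
Adjusted estimate = 3848 / 800 = 4.81 → 4.81.

4.81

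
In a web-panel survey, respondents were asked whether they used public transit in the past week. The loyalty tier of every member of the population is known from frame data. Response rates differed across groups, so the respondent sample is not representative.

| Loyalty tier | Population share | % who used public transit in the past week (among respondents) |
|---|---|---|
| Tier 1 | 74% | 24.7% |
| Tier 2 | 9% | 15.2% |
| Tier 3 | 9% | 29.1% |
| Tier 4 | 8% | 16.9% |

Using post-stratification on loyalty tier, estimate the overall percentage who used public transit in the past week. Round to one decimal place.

Post-stratification weights by population share, not respondent share:
  Tier 1: 0.74 × 24.7 = 18.278
  Tier 2: 0.09 × 15.2 = 1.368
  Tier 3: 0.09 × 29.1 = 2.619
  Tier 4: 0.08 × 16.9 = 1.352
Post-stratified estimate = 23.617 → 23.6%.

23.6%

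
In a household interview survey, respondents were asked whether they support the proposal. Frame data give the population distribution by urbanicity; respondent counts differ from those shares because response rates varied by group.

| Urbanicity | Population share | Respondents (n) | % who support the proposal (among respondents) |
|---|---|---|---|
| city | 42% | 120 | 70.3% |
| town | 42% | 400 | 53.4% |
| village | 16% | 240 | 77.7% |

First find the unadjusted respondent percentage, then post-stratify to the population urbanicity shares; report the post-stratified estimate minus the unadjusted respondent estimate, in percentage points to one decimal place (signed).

Naive respondent-only estimate (weights = respondent counts):
  (120/760)×70.3 + (400/760)×53.4 + (240/760)×77.7 = 63.7421%
Post-stratified estimate weights by population shares:
  0.42×70.3 + 0.42×53.4 + 0.16×77.7 = 64.386%
Difference = 64.386 − 63.7421 = 0.6439 pp.

+0.6 percentage points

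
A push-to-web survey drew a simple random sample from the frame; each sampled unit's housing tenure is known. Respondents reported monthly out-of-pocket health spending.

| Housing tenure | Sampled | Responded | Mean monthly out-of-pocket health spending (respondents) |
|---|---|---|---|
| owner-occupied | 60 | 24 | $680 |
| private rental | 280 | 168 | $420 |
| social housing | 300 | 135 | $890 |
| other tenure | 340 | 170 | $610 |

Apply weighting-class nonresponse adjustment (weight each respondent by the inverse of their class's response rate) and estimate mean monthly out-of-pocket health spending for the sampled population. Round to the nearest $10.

Response rates by class: owner-occupied 24/60 = 40%, private rental 168/280 = 60%, social housing 135/300 = 45%, other tenure 170/340 = 50%.
With weight = n_sampled/n_responded per class, the weighted class total is n_sampled:
  owner-occupied: 60 × 680 = 40,800
  private rental: 280 × 420 = 117,600
  social housing: 300 × 890 = 267,000
  other tenure: 340 × 610 = 207,400
Adjusted estimate = 632,800 / 980 = 645.714 → $650.

$650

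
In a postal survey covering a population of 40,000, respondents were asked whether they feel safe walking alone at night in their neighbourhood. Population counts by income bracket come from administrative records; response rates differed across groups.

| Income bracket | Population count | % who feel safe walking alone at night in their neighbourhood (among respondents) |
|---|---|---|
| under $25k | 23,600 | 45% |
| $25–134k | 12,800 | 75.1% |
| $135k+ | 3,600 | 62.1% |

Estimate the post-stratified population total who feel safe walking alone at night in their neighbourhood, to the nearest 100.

22,500

Each cell contributes its population count × the respondent rate:
  under $25k: 23,600 × 45% = 10,620
  $25–134k: 12,800 × 75.1% = 9612.8
  $135k+: 3,600 × 62.1% = 2235.6
Estimated total = 22468.4 → 22,500.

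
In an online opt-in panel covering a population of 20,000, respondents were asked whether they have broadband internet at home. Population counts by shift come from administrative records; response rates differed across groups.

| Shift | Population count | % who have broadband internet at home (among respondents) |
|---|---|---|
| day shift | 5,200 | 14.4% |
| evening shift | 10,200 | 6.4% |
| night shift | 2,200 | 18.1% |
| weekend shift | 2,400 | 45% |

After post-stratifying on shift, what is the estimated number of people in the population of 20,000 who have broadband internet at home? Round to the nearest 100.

2,900

Each cell contributes its population count × the respondent rate:
  day shift: 5,200 × 14.4% = 748.8
  evening shift: 10,200 × 6.4% = 652.8
  night shift: 2,200 × 18.1% = 398.2
  weekend shift: 2,400 × 45% = 1080
Estimated total = 2879.8 → 2,900.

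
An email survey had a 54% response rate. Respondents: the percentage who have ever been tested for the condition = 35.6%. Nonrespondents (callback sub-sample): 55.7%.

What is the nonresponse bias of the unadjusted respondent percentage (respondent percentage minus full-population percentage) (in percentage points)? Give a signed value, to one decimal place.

-9.2 percentage points

Nonresponse fraction = 1 − 0.54 = 0.46.
Bias = (nonresponse fraction) × (respondent percentage − nonrespondent percentage)
     = 0.46 × (35.6 − 55.7) = 0.46 × -20.1 = -9.246.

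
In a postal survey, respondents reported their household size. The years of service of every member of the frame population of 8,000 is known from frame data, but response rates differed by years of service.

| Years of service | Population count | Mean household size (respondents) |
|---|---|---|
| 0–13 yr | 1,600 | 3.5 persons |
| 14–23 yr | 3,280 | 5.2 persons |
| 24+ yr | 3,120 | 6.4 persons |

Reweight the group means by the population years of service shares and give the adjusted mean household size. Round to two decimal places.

Each cell contributes population-share × respondent value:
  0–13 yr: (1,600/8,000) × 3.5 = 0.7
  14–23 yr: (3,280/8,000) × 5.2 = 2.132
  24+ yr: (3,120/8,000) × 6.4 = 2.496
Post-stratified estimate = 5.328 → 5.33.

5.33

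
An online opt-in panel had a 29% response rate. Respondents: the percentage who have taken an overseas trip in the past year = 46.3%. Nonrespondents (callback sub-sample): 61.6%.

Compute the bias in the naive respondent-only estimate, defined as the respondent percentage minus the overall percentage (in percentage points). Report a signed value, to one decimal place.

Nonresponse fraction = 1 − 0.29 = 0.71.
Bias = (nonresponse fraction) × (respondent percentage − nonrespondent percentage)
     = 0.71 × (46.3 − 61.6) = 0.71 × -15.3 = -10.863.

-10.9 percentage points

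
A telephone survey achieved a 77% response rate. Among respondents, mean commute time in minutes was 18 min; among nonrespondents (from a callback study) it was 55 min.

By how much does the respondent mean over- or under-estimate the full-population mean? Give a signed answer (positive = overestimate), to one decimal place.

Nonresponse fraction = 1 − 0.77 = 0.23.
Bias = (nonresponse fraction) × (respondent mean − nonrespondent mean)
     = 0.23 × (18 − 55) = 0.23 × -37 = -8.51.

-8.5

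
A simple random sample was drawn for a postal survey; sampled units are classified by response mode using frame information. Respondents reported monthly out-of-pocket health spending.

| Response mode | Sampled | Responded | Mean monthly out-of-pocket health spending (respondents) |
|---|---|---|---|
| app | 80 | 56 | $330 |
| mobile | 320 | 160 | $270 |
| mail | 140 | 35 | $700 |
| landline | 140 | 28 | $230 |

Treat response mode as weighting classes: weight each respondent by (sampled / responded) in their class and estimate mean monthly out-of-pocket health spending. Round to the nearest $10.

$360

Class response rates: app 56/80 = 70%, mobile 160/320 = 50%, mail 35/140 = 25%, landline 28/140 = 20%.
With weight = n_sampled/n_responded per class, the weighted class total is n_sampled:
  app: 80 × 330 = 26,400
  mobile: 320 × 270 = 86,400
  mail: 140 × 700 = 98,000
  landline: 140 × 230 = 32,200
Adjusted estimate = 243,000 / 680 = 357.353 → $360.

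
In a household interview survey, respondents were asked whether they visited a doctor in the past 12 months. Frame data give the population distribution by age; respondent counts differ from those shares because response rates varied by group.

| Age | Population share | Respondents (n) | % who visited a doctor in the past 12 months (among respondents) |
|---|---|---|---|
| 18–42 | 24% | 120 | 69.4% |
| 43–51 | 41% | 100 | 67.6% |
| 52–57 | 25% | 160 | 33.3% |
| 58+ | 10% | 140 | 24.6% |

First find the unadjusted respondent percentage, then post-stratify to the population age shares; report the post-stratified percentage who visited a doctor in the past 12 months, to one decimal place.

55.2%

Without adjustment, the pooled respondent share is:
  (120/520)×69.4 + (100/520)×67.6 + (160/520)×33.3 + (140/520)×24.6 = 45.8846%
Post-stratifying to population shares instead:
  0.24×69.4 + 0.41×67.6 + 0.25×33.3 + 0.1×24.6 = 55.157%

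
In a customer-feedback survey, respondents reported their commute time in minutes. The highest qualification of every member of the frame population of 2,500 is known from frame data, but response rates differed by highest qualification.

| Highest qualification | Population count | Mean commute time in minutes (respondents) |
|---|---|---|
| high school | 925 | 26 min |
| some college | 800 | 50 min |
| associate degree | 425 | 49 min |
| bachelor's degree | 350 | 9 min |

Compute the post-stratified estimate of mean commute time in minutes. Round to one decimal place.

Each cell contributes population-share × respondent value:
  high school: (925/2,500) × 26 = 9.62
  some college: (800/2,500) × 50 = 16
  associate degree: (425/2,500) × 49 = 8.33
  bachelor's degree: (350/2,500) × 9 = 1.26
Post-stratified estimate = 35.21 → 35.2.

35.2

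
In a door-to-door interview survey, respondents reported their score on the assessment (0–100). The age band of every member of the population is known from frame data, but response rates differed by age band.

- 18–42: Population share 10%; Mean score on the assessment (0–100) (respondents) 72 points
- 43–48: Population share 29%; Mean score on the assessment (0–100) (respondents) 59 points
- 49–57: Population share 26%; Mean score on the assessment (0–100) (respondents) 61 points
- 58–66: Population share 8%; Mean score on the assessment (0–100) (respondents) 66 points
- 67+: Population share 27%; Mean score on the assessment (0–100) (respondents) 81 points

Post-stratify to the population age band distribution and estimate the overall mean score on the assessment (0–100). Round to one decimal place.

67.3

Reweight to the known age band distribution:
  18–42: 0.1 × 72 = 7.2
  43–48: 0.29 × 59 = 17.11
  49–57: 0.26 × 61 = 15.86
  58–66: 0.08 × 66 = 5.28
  67+: 0.27 × 81 = 21.87
Post-stratified estimate = 67.32 → 67.3.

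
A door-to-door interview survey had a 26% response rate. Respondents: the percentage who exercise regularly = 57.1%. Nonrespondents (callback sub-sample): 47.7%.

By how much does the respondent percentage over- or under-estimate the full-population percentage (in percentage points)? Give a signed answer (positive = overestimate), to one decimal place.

+7.0 percentage points

Nonresponse fraction = 1 − 0.26 = 0.74.
Bias = (nonresponse fraction) × (respondent percentage − nonrespondent percentage)
     = 0.74 × (57.1 − 47.7) = 0.74 × 9.4 = 6.956.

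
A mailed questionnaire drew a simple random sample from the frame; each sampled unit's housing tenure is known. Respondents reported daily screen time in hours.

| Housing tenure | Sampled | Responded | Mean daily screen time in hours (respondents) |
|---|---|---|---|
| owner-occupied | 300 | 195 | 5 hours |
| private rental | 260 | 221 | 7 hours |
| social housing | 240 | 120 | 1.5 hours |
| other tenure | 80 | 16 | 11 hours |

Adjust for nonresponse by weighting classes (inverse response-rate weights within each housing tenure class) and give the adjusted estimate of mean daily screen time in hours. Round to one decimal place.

Response rates by class: owner-occupied 195/300 = 65%, private rental 221/260 = 85%, social housing 120/240 = 50%, other tenure 16/80 = 20%.
Inverse-response-rate weighting restores each class to its sampled count, so class totals weight by n_sampled:
  owner-occupied: 300 × 5 = 1500
  private rental: 260 × 7 = 1820
  social housing: 240 × 1.5 = 360
  other tenure: 80 × 11 = 880
Adjusted estimate = 4560 / 880 = 5.18182 → 5.2.

5.2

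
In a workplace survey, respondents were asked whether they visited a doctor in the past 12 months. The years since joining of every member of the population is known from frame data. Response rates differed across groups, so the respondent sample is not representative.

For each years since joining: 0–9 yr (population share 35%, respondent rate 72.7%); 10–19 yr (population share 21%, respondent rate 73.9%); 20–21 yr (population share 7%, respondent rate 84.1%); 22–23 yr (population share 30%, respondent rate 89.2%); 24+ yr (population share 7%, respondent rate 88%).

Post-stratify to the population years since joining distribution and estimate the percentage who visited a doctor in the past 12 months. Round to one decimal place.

79.8%

Each cell contributes population-share × respondent value:
  0–9 yr: 0.35 × 72.7 = 25.445
  10–19 yr: 0.21 × 73.9 = 15.519
  20–21 yr: 0.07 × 84.1 = 5.887
  22–23 yr: 0.3 × 89.2 = 26.76
  24+ yr: 0.07 × 88 = 6.16
Post-stratified estimate = 79.771 → 79.8%.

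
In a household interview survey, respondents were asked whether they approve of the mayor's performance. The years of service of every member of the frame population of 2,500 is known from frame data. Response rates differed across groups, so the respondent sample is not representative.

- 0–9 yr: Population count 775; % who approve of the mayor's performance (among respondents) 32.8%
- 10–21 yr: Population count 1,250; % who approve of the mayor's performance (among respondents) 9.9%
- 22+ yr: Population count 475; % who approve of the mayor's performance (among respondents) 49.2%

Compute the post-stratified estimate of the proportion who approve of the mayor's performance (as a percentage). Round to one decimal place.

24.5%

Post-stratification weights by population share, not respondent share:
  0–9 yr: (775/2,500) × 32.8 = 10.168
  10–21 yr: (1,250/2,500) × 9.9 = 4.95
  22+ yr: (475/2,500) × 49.2 = 9.348
Post-stratified estimate = 24.466 → 24.5%.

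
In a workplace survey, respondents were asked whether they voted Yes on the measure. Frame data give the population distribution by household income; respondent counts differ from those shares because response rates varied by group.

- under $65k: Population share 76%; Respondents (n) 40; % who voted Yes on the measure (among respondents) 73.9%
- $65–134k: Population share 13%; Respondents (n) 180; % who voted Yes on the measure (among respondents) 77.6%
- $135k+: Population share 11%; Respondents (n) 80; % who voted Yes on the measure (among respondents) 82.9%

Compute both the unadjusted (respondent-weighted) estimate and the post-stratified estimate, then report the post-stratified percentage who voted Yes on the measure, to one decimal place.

75.4%

Naive respondent-only estimate (weights = respondent counts):
  (40/300)×73.9 + (180/300)×77.6 + (80/300)×82.9 = 78.52%
Post-stratified estimate weights by population shares:
  0.76×73.9 + 0.13×77.6 + 0.11×82.9 = 75.371%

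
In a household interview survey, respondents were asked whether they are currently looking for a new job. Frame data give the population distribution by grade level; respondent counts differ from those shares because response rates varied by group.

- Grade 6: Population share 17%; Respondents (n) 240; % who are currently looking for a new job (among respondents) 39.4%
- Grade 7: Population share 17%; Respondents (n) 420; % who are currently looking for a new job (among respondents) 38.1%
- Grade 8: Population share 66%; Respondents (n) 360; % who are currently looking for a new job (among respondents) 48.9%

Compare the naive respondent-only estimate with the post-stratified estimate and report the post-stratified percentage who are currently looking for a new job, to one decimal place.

45.4%

Without adjustment, the pooled respondent share is:
  (240/1020)×39.4 + (420/1020)×38.1 + (360/1020)×48.9 = 42.2176%
Reweighting by population grade level shares:
  0.17×39.4 + 0.17×38.1 + 0.66×48.9 = 45.449%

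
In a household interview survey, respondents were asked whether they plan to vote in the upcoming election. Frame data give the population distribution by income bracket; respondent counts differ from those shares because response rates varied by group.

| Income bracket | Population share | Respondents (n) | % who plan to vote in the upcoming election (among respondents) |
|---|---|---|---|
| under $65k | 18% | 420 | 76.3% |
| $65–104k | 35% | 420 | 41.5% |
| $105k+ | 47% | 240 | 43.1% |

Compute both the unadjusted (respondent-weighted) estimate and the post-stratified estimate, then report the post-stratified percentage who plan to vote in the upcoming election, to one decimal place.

48.5%

Unadjusted (pooled respondent) estimate weights by respondent counts:
  (420/1080)×76.3 + (420/1080)×41.5 + (240/1080)×43.1 = 55.3889%
Post-stratified estimate weights by population shares:
  0.18×76.3 + 0.35×41.5 + 0.47×43.1 = 48.516%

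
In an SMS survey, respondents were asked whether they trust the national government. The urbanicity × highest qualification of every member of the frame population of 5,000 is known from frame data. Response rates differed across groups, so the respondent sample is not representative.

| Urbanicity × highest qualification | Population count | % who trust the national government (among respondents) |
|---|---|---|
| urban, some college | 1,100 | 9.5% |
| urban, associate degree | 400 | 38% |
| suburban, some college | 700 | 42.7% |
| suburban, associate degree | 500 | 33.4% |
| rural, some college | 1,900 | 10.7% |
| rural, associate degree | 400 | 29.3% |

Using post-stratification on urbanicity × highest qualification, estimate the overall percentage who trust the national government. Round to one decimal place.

Post-stratification weights by population share, not respondent share:
  urban, some college: (1,100/5,000) × 9.5 = 2.09
  urban, associate degree: (400/5,000) × 38 = 3.04
  suburban, some college: (700/5,000) × 42.7 = 5.978
  suburban, associate degree: (500/5,000) × 33.4 = 3.34
  rural, some college: (1,900/5,000) × 10.7 = 4.066
  rural, associate degree: (400/5,000) × 29.3 = 2.344
Post-stratified estimate = 20.858 → 20.9%.

20.9%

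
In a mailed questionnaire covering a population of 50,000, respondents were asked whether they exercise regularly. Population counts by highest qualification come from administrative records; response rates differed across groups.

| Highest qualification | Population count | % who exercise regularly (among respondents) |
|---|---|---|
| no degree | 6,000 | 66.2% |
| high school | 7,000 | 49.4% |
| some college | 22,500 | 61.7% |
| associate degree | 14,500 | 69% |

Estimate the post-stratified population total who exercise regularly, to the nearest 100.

31,300

Each cell contributes its population count × the respondent rate:
  no degree: 6,000 × 66.2% = 3972
  high school: 7,000 × 49.4% = 3458
  some college: 22,500 × 61.7% = 13882.5
  associate degree: 14,500 × 69% = 10,005
Estimated total = 31317.5 → 31,300.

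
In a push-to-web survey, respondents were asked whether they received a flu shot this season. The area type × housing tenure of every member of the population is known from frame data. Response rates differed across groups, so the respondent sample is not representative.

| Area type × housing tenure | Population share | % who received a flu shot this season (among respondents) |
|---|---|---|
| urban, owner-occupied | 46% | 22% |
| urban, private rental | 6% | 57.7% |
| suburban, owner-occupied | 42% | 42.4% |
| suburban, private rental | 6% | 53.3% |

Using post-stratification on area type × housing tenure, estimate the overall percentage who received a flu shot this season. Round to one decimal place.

Each cell contributes population-share × respondent value:
  urban, owner-occupied: 0.46 × 22 = 10.12
  urban, private rental: 0.06 × 57.7 = 3.462
  suburban, owner-occupied: 0.42 × 42.4 = 17.808
  suburban, private rental: 0.06 × 53.3 = 3.198
Post-stratified estimate = 34.588 → 34.6%.

34.6%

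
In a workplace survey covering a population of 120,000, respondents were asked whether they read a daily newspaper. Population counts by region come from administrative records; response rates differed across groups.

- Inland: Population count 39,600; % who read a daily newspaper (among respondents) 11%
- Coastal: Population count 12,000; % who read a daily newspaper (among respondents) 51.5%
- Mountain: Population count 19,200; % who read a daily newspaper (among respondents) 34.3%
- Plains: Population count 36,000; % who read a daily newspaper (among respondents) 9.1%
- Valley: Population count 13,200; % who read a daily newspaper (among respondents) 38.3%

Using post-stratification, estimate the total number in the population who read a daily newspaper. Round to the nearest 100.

25,500

Each cell contributes its population count × the respondent rate:
  Inland: 39,600 × 11% = 4356
  Coastal: 12,000 × 51.5% = 6180
  Mountain: 19,200 × 34.3% = 6585.6
  Plains: 36,000 × 9.1% = 3276
  Valley: 13,200 × 38.3% = 5055.6
Estimated total = 25453.2 → 25,500.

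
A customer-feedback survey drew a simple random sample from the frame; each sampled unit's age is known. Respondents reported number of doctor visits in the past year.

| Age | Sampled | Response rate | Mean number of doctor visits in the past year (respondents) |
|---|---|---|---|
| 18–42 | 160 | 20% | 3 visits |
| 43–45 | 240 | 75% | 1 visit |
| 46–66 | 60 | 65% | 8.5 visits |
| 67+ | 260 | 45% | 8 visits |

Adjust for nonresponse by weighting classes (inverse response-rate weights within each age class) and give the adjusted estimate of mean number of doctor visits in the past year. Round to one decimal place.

4.6

Inverse-response-rate weighting restores each class to its sampled count, so class totals weight by n_sampled:
  18–42: 160 × 3 = 480
  43–45: 240 × 1 = 240
  46–66: 60 × 8.5 = 510
  67+: 260 × 8 = 2080
Adjusted estimate = 3310 / 720 = 4.59722 → 4.6.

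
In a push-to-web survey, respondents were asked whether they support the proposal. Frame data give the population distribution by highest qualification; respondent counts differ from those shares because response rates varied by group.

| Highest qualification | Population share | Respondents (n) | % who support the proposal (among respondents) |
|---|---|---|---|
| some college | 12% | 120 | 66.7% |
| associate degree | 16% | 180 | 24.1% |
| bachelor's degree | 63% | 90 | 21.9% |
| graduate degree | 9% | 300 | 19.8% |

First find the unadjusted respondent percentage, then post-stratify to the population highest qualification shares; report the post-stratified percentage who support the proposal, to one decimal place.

Unadjusted (pooled respondent) estimate weights by respondent counts:
  (120/690)×66.7 + (180/690)×24.1 + (90/690)×21.9 + (300/690)×19.8 = 29.3522%
Post-stratifying to population shares instead:
  0.12×66.7 + 0.16×24.1 + 0.63×21.9 + 0.09×19.8 = 27.439%

27.4%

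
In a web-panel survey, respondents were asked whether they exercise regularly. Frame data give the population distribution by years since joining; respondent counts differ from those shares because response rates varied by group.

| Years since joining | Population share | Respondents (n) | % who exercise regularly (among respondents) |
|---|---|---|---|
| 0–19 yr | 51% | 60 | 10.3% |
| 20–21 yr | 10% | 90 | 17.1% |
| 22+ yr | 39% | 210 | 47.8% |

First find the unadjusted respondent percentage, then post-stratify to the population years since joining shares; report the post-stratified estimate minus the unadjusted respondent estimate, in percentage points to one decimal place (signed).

-8.3 percentage points

Naive respondent-only estimate (weights = respondent counts):
  (60/360)×10.3 + (90/360)×17.1 + (210/360)×47.8 = 33.875%
Reweighting by population years since joining shares:
  0.51×10.3 + 0.1×17.1 + 0.39×47.8 = 25.605%
Difference = 25.605 − 33.875 = -8.27 pp.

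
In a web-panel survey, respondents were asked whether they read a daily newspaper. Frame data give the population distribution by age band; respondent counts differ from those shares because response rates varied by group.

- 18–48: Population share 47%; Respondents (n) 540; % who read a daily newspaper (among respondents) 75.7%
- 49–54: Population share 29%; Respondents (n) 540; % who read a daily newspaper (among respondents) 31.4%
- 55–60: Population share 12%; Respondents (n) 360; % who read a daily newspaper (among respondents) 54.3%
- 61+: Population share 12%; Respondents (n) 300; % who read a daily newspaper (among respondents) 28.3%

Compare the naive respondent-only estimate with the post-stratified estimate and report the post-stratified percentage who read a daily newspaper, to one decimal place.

54.6%

Naive respondent-only estimate (weights = respondent counts):
  (540/1740)×75.7 + (540/1740)×31.4 + (360/1740)×54.3 + (300/1740)×28.3 = 49.3517%
Post-stratifying to population shares instead:
  0.47×75.7 + 0.29×31.4 + 0.12×54.3 + 0.12×28.3 = 54.597%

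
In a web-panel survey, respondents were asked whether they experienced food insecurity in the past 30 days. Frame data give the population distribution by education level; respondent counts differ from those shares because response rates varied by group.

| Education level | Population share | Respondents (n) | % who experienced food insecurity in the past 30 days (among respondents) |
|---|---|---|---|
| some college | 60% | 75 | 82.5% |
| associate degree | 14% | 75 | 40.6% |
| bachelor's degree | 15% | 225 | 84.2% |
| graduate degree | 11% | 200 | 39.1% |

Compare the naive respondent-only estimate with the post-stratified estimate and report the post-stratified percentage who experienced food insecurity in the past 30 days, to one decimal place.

Unadjusted (pooled respondent) estimate weights by respondent counts:
  (75/575)×82.5 + (75/575)×40.6 + (225/575)×84.2 + (200/575)×39.1 = 62.6043%
Reweighting by population education level shares:
  0.6×82.5 + 0.14×40.6 + 0.15×84.2 + 0.11×39.1 = 72.115%

72.1%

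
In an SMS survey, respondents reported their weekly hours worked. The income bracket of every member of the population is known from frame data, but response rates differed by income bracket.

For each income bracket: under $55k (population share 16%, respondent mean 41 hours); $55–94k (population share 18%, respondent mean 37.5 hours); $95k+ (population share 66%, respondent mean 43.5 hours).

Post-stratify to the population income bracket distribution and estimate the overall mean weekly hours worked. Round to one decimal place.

42.0

Each cell contributes population-share × respondent value:
  under $55k: 0.16 × 41 = 6.56
  $55–94k: 0.18 × 37.5 = 6.75
  $95k+: 0.66 × 43.5 = 28.71
Post-stratified estimate = 42.02 → 42.0.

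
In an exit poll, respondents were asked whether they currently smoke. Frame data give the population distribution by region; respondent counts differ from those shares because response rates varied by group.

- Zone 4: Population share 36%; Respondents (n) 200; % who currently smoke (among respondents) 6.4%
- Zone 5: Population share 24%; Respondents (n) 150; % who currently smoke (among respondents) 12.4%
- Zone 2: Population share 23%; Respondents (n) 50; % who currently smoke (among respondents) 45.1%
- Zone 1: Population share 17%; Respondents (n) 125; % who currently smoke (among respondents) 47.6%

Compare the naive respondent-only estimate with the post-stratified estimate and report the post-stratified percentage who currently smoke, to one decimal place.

23.7%

Unadjusted (pooled respondent) estimate weights by respondent counts:
  (200/525)×6.4 + (150/525)×12.4 + (50/525)×45.1 + (125/525)×47.6 = 21.6095%
Post-stratifying to population shares instead:
  0.36×6.4 + 0.24×12.4 + 0.23×45.1 + 0.17×47.6 = 23.745%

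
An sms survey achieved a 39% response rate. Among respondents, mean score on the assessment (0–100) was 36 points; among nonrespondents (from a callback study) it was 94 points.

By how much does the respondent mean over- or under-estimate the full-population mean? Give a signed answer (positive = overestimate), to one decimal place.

-35.4

Nonresponse fraction = 1 − 0.39 = 0.61.
Bias = (nonresponse fraction) × (respondent mean − nonrespondent mean)
     = 0.61 × (36 − 94) = 0.61 × -58 = -35.38.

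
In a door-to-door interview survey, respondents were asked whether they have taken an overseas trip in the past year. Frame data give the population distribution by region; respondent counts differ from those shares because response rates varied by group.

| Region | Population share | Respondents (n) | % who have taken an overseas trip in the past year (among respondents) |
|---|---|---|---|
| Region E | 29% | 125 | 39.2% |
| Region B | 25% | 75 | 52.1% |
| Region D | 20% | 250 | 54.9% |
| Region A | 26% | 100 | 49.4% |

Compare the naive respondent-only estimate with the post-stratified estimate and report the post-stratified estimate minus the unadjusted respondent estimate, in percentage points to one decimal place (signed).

Unadjusted (pooled respondent) estimate weights by respondent counts:
  (125/550)×39.2 + (75/550)×52.1 + (250/550)×54.9 + (100/550)×49.4 = 49.95%
Post-stratifying to population shares instead:
  0.29×39.2 + 0.25×52.1 + 0.2×54.9 + 0.26×49.4 = 48.217%
Difference = 48.217 − 49.95 = -1.733 pp.

-1.7 percentage points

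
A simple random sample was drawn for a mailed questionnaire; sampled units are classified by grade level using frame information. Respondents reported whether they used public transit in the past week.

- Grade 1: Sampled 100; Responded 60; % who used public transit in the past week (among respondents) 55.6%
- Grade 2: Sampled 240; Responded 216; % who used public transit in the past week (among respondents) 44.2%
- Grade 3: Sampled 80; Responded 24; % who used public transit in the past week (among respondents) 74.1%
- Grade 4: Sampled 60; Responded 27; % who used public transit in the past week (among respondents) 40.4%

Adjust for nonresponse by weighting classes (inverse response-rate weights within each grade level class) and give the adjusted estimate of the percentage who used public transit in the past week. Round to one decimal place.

51.1%

Response rates by class: Grade 1 60/100 = 60%, Grade 2 216/240 = 90%, Grade 3 24/80 = 30%, Grade 4 27/60 = 45%.
Inverse-response-rate weighting restores each class to its sampled count, so class totals weight by n_sampled:
  Grade 1: 100 × 55.6 = 5560
  Grade 2: 240 × 44.2 = 10,608
  Grade 3: 80 × 74.1 = 5928
  Grade 4: 60 × 40.4 = 2424
Adjusted estimate = 24,520 / 480 = 51.0833 → 51.1%.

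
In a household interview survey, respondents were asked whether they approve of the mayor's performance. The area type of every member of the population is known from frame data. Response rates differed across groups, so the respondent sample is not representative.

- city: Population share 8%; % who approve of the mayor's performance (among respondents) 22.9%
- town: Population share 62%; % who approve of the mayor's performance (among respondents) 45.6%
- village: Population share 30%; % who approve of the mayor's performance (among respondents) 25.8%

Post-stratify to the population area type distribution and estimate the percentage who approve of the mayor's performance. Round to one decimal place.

Weight each group's respondent value by its population share:
  city: 0.08 × 22.9 = 1.832
  town: 0.62 × 45.6 = 28.272
  village: 0.3 × 25.8 = 7.74
Post-stratified estimate = 37.844 → 37.8%.

37.8%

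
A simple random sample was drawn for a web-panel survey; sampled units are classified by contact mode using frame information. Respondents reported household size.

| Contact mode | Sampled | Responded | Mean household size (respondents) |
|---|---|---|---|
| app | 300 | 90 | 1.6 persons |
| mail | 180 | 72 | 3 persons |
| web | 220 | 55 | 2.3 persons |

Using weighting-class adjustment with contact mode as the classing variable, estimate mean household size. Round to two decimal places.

Response rates by class: app 90/300 = 30%, mail 72/180 = 40%, web 55/220 = 25%.
Weighting each respondent by the inverse class response rate inflates each class back to its sampled size, so the class weight is n_sampled:
  app: 300 × 1.6 = 480
  mail: 180 × 3 = 540
  web: 220 × 2.3 = 506
Adjusted estimate = 1526 / 700 = 2.18 → 2.18.

2.18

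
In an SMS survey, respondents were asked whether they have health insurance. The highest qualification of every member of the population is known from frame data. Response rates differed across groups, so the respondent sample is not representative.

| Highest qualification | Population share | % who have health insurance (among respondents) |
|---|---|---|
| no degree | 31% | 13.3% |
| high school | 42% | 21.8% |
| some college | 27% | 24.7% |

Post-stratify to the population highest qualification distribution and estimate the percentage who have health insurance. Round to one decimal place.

Weight each group's respondent value by its population share:
  no degree: 0.31 × 13.3 = 4.123
  high school: 0.42 × 21.8 = 9.156
  some college: 0.27 × 24.7 = 6.669
Post-stratified estimate = 19.948 → 19.9%.

19.9%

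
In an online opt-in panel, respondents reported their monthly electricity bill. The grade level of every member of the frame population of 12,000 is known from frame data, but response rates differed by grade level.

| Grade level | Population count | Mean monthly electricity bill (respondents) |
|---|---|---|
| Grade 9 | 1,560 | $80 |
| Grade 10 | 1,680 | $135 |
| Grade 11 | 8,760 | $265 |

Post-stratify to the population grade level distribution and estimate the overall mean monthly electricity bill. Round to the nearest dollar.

$223

Weight each group's respondent value by its population share:
  Grade 9: (1,560/12,000) × 80 = 10.4
  Grade 10: (1,680/12,000) × 135 = 18.9
  Grade 11: (8,760/12,000) × 265 = 193.45
Post-stratified estimate = 222.75 → $223.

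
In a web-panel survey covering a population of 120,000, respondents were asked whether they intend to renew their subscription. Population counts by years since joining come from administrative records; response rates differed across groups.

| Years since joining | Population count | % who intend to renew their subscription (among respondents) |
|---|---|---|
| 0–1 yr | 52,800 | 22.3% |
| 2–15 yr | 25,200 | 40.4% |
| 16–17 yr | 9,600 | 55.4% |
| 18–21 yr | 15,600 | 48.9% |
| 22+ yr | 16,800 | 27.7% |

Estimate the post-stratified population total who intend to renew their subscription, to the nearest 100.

39,600

Each cell contributes its population count × the respondent rate:
  0–1 yr: 52,800 × 22.3% = 11774.4
  2–15 yr: 25,200 × 40.4% = 10180.8
  16–17 yr: 9,600 × 55.4% = 5318.4
  18–21 yr: 15,600 × 48.9% = 7628.4
  22+ yr: 16,800 × 27.7% = 4653.6
Estimated total = 39555.6 → 39,600.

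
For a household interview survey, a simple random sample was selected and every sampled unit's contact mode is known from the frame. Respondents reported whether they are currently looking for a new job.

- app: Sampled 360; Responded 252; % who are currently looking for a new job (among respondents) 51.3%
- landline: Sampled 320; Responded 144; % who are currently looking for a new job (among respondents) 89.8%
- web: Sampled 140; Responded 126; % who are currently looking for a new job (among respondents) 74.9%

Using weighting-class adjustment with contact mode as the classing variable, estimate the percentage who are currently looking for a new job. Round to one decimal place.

70.4%

Class response rates: app 252/360 = 70%, landline 144/320 = 45%, web 126/140 = 90%.
Each respondent's weight = sampled/responded in their class; summing within a class gives n_sampled, so:
  app: 360 × 51.3 = 18,468
  landline: 320 × 89.8 = 28,736
  web: 140 × 74.9 = 10,486
Adjusted estimate = 57,690 / 820 = 70.3537 → 70.4%.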